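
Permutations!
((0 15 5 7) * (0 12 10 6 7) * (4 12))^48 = ((0 15 5)(4 12 10 6 7))^48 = (15)(4 6 12 7 10)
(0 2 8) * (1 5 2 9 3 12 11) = (0 9 3 12 11 1 5 2 8) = [9, 5, 8, 12, 4, 2, 6, 7, 0, 3, 10, 1, 11]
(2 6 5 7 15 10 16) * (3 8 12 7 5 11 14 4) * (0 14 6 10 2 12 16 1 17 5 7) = (0 14 4 3 8 16 12)(1 17 5 7 15 2 10)(6 11) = [14, 17, 10, 8, 3, 7, 11, 15, 16, 9, 1, 6, 0, 13, 4, 2, 12, 5]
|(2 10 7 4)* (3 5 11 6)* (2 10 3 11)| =6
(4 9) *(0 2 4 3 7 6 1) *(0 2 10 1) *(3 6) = [10, 2, 4, 7, 9, 5, 0, 3, 8, 6, 1] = (0 10 1 2 4 9 6)(3 7)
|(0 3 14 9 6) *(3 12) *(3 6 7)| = 12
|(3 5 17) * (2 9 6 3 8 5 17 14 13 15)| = 10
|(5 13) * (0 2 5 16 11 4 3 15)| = |(0 2 5 13 16 11 4 3 15)| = 9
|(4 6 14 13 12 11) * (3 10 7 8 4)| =|(3 10 7 8 4 6 14 13 12 11)| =10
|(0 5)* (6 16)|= 2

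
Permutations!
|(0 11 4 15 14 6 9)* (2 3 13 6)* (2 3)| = |(0 11 4 15 14 3 13 6 9)| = 9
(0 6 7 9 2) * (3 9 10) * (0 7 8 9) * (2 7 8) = (0 6 2 8 9 7 10 3) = [6, 1, 8, 0, 4, 5, 2, 10, 9, 7, 3]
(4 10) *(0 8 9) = (0 8 9)(4 10) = [8, 1, 2, 3, 10, 5, 6, 7, 9, 0, 4]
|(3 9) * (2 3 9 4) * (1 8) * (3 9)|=4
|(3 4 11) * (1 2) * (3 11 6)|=6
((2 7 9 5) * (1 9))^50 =((1 9 5 2 7))^50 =(9)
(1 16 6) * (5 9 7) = [0, 16, 2, 3, 4, 9, 1, 5, 8, 7, 10, 11, 12, 13, 14, 15, 6] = (1 16 6)(5 9 7)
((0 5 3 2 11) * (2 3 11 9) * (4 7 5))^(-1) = (0 11 5 7 4)(2 9)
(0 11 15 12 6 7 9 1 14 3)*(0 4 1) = [11, 14, 2, 4, 1, 5, 7, 9, 8, 0, 10, 15, 6, 13, 3, 12] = (0 11 15 12 6 7 9)(1 14 3 4)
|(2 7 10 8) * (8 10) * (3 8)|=|(10)(2 7 3 8)|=4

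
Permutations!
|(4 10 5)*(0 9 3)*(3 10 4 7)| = |(0 9 10 5 7 3)| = 6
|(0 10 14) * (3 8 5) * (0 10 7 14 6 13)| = |(0 7 14 10 6 13)(3 8 5)| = 6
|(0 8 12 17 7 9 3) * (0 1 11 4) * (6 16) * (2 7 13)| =12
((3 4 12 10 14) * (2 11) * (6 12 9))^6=((2 11)(3 4 9 6 12 10 14))^6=(3 14 10 12 6 9 4)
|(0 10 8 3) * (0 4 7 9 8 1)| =15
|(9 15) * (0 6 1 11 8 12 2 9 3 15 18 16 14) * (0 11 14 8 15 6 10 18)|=|(0 10 18 16 8 12 2 9)(1 14 11 15 3 6)|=24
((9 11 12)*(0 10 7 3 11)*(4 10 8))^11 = ((0 8 4 10 7 3 11 12 9))^11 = (0 4 7 11 9 8 10 3 12)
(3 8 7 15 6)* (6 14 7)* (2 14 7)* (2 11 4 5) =(2 14 11 4 5)(3 8 6)(7 15) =[0, 1, 14, 8, 5, 2, 3, 15, 6, 9, 10, 4, 12, 13, 11, 7]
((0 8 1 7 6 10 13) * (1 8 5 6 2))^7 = (0 6 13 5 10)(1 7 2)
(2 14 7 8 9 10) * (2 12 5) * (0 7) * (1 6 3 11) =(0 7 8 9 10 12 5 2 14)(1 6 3 11) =[7, 6, 14, 11, 4, 2, 3, 8, 9, 10, 12, 1, 5, 13, 0]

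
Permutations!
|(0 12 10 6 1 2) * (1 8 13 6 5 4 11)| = |(0 12 10 5 4 11 1 2)(6 8 13)| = 24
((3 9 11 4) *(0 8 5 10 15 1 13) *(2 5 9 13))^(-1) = ((0 8 9 11 4 3 13)(1 2 5 10 15))^(-1) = (0 13 3 4 11 9 8)(1 15 10 5 2)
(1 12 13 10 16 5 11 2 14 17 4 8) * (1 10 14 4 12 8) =(1 8 10 16 5 11 2 4)(12 13 14 17) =[0, 8, 4, 3, 1, 11, 6, 7, 10, 9, 16, 2, 13, 14, 17, 15, 5, 12]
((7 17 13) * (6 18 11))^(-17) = (6 18 11)(7 17 13)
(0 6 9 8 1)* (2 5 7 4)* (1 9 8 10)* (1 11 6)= (0 1)(2 5 7 4)(6 8 9 10 11)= [1, 0, 5, 3, 2, 7, 8, 4, 9, 10, 11, 6]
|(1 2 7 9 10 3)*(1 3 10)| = |(10)(1 2 7 9)| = 4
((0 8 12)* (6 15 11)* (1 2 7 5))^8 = (0 12 8)(6 11 15)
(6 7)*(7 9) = (6 9 7) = [0, 1, 2, 3, 4, 5, 9, 6, 8, 7]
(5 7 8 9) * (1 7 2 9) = (1 7 8)(2 9 5) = [0, 7, 9, 3, 4, 2, 6, 8, 1, 5]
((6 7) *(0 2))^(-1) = (0 2)(6 7)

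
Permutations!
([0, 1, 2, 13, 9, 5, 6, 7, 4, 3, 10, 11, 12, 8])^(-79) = [0, 1, 2, 13, 9, 5, 6, 7, 4, 3, 10, 11, 12, 8]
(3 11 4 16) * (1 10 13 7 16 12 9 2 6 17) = (1 10 13 7 16 3 11 4 12 9 2 6 17) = [0, 10, 6, 11, 12, 5, 17, 16, 8, 2, 13, 4, 9, 7, 14, 15, 3, 1]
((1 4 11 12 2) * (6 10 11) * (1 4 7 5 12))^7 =((1 7 5 12 2 4 6 10 11))^7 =(1 10 4 12 7 11 6 2 5)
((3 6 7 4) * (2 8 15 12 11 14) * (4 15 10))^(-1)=(2 14 11 12 15 7 6 3 4 10 8)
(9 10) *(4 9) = (4 9 10) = [0, 1, 2, 3, 9, 5, 6, 7, 8, 10, 4]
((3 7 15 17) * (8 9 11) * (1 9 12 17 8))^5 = ((1 9 11)(3 7 15 8 12 17))^5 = (1 11 9)(3 17 12 8 15 7)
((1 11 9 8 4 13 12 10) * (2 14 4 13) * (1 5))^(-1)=((1 11 9 8 13 12 10 5)(2 14 4))^(-1)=(1 5 10 12 13 8 9 11)(2 4 14)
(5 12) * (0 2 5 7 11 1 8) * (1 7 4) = (0 2 5 12 4 1 8)(7 11) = [2, 8, 5, 3, 1, 12, 6, 11, 0, 9, 10, 7, 4]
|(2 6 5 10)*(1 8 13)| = 12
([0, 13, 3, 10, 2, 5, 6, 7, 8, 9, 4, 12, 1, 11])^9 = [0, 13, 3, 10, 2, 5, 6, 7, 8, 9, 4, 12, 1, 11]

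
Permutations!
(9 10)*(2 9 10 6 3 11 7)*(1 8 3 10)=(1 8 3 11 7 2 9 6 10)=[0, 8, 9, 11, 4, 5, 10, 2, 3, 6, 1, 7]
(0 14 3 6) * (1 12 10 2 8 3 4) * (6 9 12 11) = (0 14 4 1 11 6)(2 8 3 9 12 10) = [14, 11, 8, 9, 1, 5, 0, 7, 3, 12, 2, 6, 10, 13, 4]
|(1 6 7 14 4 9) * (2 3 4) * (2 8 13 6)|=5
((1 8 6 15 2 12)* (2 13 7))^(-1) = ((1 8 6 15 13 7 2 12))^(-1) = (1 12 2 7 13 15 6 8)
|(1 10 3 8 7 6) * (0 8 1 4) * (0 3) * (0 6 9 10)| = 9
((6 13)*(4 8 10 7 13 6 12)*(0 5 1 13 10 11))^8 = ((0 5 1 13 12 4 8 11)(7 10))^8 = (13)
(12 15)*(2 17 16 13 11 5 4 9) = (2 17 16 13 11 5 4 9)(12 15) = [0, 1, 17, 3, 9, 4, 6, 7, 8, 2, 10, 5, 15, 11, 14, 12, 13, 16]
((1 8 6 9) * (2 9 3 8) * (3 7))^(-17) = (1 2 9)(3 7 6 8)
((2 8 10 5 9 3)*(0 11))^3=(0 11)(2 5)(3 10)(8 9)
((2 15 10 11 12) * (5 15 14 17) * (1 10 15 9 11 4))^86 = ((1 10 4)(2 14 17 5 9 11 12))^86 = (1 4 10)(2 17 9 12 14 5 11)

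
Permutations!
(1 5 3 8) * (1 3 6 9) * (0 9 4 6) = (0 9 1 5)(3 8)(4 6) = [9, 5, 2, 8, 6, 0, 4, 7, 3, 1]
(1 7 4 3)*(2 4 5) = (1 7 5 2 4 3) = [0, 7, 4, 1, 3, 2, 6, 5]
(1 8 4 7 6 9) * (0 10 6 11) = [10, 8, 2, 3, 7, 5, 9, 11, 4, 1, 6, 0] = (0 10 6 9 1 8 4 7 11)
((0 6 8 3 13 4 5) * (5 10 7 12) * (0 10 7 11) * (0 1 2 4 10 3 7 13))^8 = ((0 6 8 7 12 5 3)(1 2 4 13 10 11))^8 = (0 6 8 7 12 5 3)(1 4 10)(2 13 11)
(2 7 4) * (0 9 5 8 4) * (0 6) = (0 9 5 8 4 2 7 6) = [9, 1, 7, 3, 2, 8, 0, 6, 4, 5]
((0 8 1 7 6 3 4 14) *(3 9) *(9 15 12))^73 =(0 9 7 14 12 1 4 15 8 3 6)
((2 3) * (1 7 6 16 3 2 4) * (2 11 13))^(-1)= (1 4 3 16 6 7)(2 13 11)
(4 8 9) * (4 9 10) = (4 8 10) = [0, 1, 2, 3, 8, 5, 6, 7, 10, 9, 4]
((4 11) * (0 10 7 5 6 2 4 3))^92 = (0 7 6 4 3 10 5 2 11)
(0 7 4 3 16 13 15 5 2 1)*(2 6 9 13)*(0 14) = (0 7 4 3 16 2 1 14)(5 6 9 13 15) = [7, 14, 1, 16, 3, 6, 9, 4, 8, 13, 10, 11, 12, 15, 0, 5, 2]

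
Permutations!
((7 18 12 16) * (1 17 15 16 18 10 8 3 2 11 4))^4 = (18)(1 7 2 17 10 11 15 8 4 16 3)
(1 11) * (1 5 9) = [0, 11, 2, 3, 4, 9, 6, 7, 8, 1, 10, 5] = (1 11 5 9)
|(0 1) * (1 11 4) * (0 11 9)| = |(0 9)(1 11 4)| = 6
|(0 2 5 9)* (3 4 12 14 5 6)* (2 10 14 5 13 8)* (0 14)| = 10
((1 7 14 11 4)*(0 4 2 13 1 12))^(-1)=((0 4 12)(1 7 14 11 2 13))^(-1)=(0 12 4)(1 13 2 11 14 7)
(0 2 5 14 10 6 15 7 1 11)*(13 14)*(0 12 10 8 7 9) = (0 2 5 13 14 8 7 1 11 12 10 6 15 9) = [2, 11, 5, 3, 4, 13, 15, 1, 7, 0, 6, 12, 10, 14, 8, 9]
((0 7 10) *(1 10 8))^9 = ((0 7 8 1 10))^9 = (0 10 1 8 7)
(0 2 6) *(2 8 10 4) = (0 8 10 4 2 6) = [8, 1, 6, 3, 2, 5, 0, 7, 10, 9, 4]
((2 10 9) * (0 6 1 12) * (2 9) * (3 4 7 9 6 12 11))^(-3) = ((0 12)(1 11 3 4 7 9 6)(2 10))^(-3) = (0 12)(1 7 11 9 3 6 4)(2 10)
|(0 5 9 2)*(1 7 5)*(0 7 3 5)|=|(0 1 3 5 9 2 7)|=7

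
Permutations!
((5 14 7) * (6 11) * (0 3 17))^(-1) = (0 17 3)(5 7 14)(6 11)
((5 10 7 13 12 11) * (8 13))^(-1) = (5 11 12 13 8 7 10)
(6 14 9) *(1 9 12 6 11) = [0, 9, 2, 3, 4, 5, 14, 7, 8, 11, 10, 1, 6, 13, 12] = (1 9 11)(6 14 12)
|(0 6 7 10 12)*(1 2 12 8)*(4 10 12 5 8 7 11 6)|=|(0 4 10 7 12)(1 2 5 8)(6 11)|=20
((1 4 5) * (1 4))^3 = (4 5)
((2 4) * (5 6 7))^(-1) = ((2 4)(5 6 7))^(-1) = (2 4)(5 7 6)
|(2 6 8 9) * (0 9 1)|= 6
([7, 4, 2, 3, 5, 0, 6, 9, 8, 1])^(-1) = (0 5 4 1 9 7)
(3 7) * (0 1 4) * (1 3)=(0 3 7 1 4)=[3, 4, 2, 7, 0, 5, 6, 1]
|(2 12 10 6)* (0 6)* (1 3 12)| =7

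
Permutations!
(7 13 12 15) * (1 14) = (1 14)(7 13 12 15) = [0, 14, 2, 3, 4, 5, 6, 13, 8, 9, 10, 11, 15, 12, 1, 7]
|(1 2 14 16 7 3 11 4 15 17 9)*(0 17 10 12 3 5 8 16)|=12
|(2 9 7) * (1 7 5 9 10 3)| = 10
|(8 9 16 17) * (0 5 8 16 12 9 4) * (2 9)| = 12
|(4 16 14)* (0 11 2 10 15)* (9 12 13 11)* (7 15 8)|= 30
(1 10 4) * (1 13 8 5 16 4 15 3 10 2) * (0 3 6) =(0 3 10 15 6)(1 2)(4 13 8 5 16) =[3, 2, 1, 10, 13, 16, 0, 7, 5, 9, 15, 11, 12, 8, 14, 6, 4]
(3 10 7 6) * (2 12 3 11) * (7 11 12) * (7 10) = [0, 1, 10, 7, 4, 5, 12, 6, 8, 9, 11, 2, 3] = (2 10 11)(3 7 6 12)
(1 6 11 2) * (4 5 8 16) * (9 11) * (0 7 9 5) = (0 7 9 11 2 1 6 5 8 16 4) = [7, 6, 1, 3, 0, 8, 5, 9, 16, 11, 10, 2, 12, 13, 14, 15, 4]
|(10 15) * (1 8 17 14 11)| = |(1 8 17 14 11)(10 15)| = 10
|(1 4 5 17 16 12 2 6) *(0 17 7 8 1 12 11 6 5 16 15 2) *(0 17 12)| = 13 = |(0 12 17 15 2 5 7 8 1 4 16 11 6)|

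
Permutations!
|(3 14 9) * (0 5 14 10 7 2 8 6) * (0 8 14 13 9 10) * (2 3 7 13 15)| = |(0 5 15 2 14 10 13 9 7 3)(6 8)| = 10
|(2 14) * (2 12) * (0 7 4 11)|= |(0 7 4 11)(2 14 12)|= 12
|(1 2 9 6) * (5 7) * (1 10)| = 10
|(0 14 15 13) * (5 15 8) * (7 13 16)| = |(0 14 8 5 15 16 7 13)| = 8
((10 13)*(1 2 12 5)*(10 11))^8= (10 11 13)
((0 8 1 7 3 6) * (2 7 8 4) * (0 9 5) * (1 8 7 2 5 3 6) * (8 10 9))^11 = (0 5 4)(1 10 7 9 6 3 8)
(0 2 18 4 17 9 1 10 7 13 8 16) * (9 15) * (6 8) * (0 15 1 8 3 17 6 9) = (0 2 18 4 6 3 17 1 10 7 13 9 8 16 15) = [2, 10, 18, 17, 6, 5, 3, 13, 16, 8, 7, 11, 12, 9, 14, 0, 15, 1, 4]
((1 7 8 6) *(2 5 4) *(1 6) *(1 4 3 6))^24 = (8)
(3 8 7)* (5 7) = [0, 1, 2, 8, 4, 7, 6, 3, 5] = (3 8 5 7)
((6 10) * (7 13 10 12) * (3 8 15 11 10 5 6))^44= (3 10 11 15 8)(5 13 7 12 6)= ((3 8 15 11 10)(5 6 12 7 13))^44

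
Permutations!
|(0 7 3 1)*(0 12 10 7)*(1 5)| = 6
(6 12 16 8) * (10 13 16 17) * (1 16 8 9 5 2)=(1 16 9 5 2)(6 12 17 10 13 8)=[0, 16, 1, 3, 4, 2, 12, 7, 6, 5, 13, 11, 17, 8, 14, 15, 9, 10]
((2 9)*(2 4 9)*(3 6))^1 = (3 6)(4 9) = ((3 6)(4 9))^1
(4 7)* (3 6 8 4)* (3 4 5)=(3 6 8 5)(4 7)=[0, 1, 2, 6, 7, 3, 8, 4, 5]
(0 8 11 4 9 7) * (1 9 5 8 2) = [2, 9, 1, 3, 5, 8, 6, 0, 11, 7, 10, 4] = (0 2 1 9 7)(4 5 8 11)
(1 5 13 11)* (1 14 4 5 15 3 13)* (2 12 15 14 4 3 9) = (1 14 3 13 11 4 5)(2 12 15 9) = [0, 14, 12, 13, 5, 1, 6, 7, 8, 2, 10, 4, 15, 11, 3, 9]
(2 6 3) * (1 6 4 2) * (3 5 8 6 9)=(1 9 3)(2 4)(5 8 6)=[0, 9, 4, 1, 2, 8, 5, 7, 6, 3]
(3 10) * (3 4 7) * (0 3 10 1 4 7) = (0 3 1 4)(7 10) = [3, 4, 2, 1, 0, 5, 6, 10, 8, 9, 7]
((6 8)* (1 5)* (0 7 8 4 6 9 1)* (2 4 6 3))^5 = (0 5 1 9 8 7)(2 3 4)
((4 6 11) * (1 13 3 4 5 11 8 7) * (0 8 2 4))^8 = (0 7 13)(1 3 8)(2 6 4)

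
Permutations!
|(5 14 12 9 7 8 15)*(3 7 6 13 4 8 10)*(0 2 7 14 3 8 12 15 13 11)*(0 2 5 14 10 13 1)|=|(0 5 3 10 8 1)(2 7 13 4 12 9 6 11)(14 15)|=24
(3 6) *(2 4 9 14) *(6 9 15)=[0, 1, 4, 9, 15, 5, 3, 7, 8, 14, 10, 11, 12, 13, 2, 6]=(2 4 15 6 3 9 14)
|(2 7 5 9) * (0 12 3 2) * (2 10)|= |(0 12 3 10 2 7 5 9)|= 8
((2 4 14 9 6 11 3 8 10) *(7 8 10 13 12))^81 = ((2 4 14 9 6 11 3 10)(7 8 13 12))^81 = (2 4 14 9 6 11 3 10)(7 8 13 12)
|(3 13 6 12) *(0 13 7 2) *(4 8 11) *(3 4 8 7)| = 14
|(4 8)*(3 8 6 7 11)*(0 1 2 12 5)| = 30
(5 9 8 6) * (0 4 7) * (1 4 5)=(0 5 9 8 6 1 4 7)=[5, 4, 2, 3, 7, 9, 1, 0, 6, 8]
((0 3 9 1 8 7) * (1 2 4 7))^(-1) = (0 7 4 2 9 3)(1 8)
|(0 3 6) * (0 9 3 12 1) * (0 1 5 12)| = |(3 6 9)(5 12)| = 6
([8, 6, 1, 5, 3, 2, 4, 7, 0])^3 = [8, 3, 4, 1, 2, 6, 5, 7, 0]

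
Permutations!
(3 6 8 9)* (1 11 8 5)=(1 11 8 9 3 6 5)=[0, 11, 2, 6, 4, 1, 5, 7, 9, 3, 10, 8]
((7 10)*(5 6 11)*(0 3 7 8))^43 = (0 10 3 8 7)(5 6 11)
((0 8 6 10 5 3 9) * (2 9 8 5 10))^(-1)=(10)(0 9 2 6 8 3 5)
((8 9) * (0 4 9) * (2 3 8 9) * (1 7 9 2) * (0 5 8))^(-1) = ((0 4 1 7 9 2 3)(5 8))^(-1) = (0 3 2 9 7 1 4)(5 8)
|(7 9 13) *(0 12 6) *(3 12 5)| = 15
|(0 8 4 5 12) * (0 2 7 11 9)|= |(0 8 4 5 12 2 7 11 9)|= 9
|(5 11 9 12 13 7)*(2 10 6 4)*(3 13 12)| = 12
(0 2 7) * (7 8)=[2, 1, 8, 3, 4, 5, 6, 0, 7]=(0 2 8 7)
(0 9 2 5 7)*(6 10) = (0 9 2 5 7)(6 10) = [9, 1, 5, 3, 4, 7, 10, 0, 8, 2, 6]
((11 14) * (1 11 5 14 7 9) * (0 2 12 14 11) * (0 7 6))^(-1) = ((0 2 12 14 5 11 6)(1 7 9))^(-1) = (0 6 11 5 14 12 2)(1 9 7)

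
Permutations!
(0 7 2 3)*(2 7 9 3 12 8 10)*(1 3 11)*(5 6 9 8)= (0 8 10 2 12 5 6 9 11 1 3)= [8, 3, 12, 0, 4, 6, 9, 7, 10, 11, 2, 1, 5]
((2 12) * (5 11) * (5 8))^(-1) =(2 12)(5 8 11) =((2 12)(5 11 8))^(-1)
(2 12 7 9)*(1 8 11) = (1 8 11)(2 12 7 9) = [0, 8, 12, 3, 4, 5, 6, 9, 11, 2, 10, 1, 7]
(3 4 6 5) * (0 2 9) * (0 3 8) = (0 2 9 3 4 6 5 8) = [2, 1, 9, 4, 6, 8, 5, 7, 0, 3]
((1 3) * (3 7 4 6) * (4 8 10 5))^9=(1 7 8 10 5 4 6 3)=((1 7 8 10 5 4 6 3))^9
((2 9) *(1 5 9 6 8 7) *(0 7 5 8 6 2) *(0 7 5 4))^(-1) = (0 4 8 1 7 9 5)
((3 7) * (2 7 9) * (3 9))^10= ((2 7 9))^10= (2 7 9)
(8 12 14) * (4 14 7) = [0, 1, 2, 3, 14, 5, 6, 4, 12, 9, 10, 11, 7, 13, 8] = (4 14 8 12 7)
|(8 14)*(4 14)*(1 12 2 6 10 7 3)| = |(1 12 2 6 10 7 3)(4 14 8)| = 21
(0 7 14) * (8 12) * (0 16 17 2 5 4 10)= (0 7 14 16 17 2 5 4 10)(8 12)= [7, 1, 5, 3, 10, 4, 6, 14, 12, 9, 0, 11, 8, 13, 16, 15, 17, 2]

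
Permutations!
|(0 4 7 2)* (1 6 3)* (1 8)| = |(0 4 7 2)(1 6 3 8)| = 4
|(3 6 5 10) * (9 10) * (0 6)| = |(0 6 5 9 10 3)| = 6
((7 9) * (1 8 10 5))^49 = ((1 8 10 5)(7 9))^49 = (1 8 10 5)(7 9)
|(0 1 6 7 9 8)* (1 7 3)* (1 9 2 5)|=9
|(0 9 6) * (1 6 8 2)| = 6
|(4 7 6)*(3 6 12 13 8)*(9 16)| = |(3 6 4 7 12 13 8)(9 16)| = 14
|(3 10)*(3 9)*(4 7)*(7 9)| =5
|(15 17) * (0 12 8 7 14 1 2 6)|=|(0 12 8 7 14 1 2 6)(15 17)|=8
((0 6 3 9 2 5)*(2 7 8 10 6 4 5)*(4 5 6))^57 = ((0 5)(3 9 7 8 10 4 6))^57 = (0 5)(3 9 7 8 10 4 6)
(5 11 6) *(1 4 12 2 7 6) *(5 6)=(1 4 12 2 7 5 11)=[0, 4, 7, 3, 12, 11, 6, 5, 8, 9, 10, 1, 2]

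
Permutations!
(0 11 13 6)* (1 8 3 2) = [11, 8, 1, 2, 4, 5, 0, 7, 3, 9, 10, 13, 12, 6] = (0 11 13 6)(1 8 3 2)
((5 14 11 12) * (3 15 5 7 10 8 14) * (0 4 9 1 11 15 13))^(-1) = ((0 4 9 1 11 12 7 10 8 14 15 5 3 13))^(-1) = (0 13 3 5 15 14 8 10 7 12 11 1 9 4)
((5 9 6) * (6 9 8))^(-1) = ((9)(5 8 6))^(-1) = (9)(5 6 8)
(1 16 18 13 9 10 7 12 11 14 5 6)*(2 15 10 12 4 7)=(1 16 18 13 9 12 11 14 5 6)(2 15 10)(4 7)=[0, 16, 15, 3, 7, 6, 1, 4, 8, 12, 2, 14, 11, 9, 5, 10, 18, 17, 13]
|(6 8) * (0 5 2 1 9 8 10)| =|(0 5 2 1 9 8 6 10)| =8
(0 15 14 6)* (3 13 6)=[15, 1, 2, 13, 4, 5, 0, 7, 8, 9, 10, 11, 12, 6, 3, 14]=(0 15 14 3 13 6)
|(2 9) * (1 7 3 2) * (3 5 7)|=|(1 3 2 9)(5 7)|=4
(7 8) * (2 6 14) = [0, 1, 6, 3, 4, 5, 14, 8, 7, 9, 10, 11, 12, 13, 2] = (2 6 14)(7 8)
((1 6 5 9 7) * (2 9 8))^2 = (1 5 2 7 6 8 9)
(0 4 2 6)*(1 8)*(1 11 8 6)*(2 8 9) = (0 4 8 11 9 2 1 6) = [4, 6, 1, 3, 8, 5, 0, 7, 11, 2, 10, 9]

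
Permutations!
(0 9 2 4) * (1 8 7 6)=(0 9 2 4)(1 8 7 6)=[9, 8, 4, 3, 0, 5, 1, 6, 7, 2]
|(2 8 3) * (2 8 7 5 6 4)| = 10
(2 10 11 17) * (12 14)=(2 10 11 17)(12 14)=[0, 1, 10, 3, 4, 5, 6, 7, 8, 9, 11, 17, 14, 13, 12, 15, 16, 2]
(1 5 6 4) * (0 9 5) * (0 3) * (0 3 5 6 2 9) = (1 5 2 9 6 4) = [0, 5, 9, 3, 1, 2, 4, 7, 8, 6]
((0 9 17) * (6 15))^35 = (0 17 9)(6 15)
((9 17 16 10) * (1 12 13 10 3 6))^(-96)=(1 10 16)(3 12 9)(6 13 17)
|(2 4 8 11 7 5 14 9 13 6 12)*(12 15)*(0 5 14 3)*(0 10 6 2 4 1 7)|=|(0 5 3 10 6 15 12 4 8 11)(1 7 14 9 13 2)|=30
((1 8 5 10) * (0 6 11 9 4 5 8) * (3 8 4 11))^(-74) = ((0 6 3 8 4 5 10 1)(9 11))^(-74) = (11)(0 10 4 3)(1 5 8 6)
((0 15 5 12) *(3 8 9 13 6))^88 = ((0 15 5 12)(3 8 9 13 6))^88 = (15)(3 13 8 6 9)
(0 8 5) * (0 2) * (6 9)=[8, 1, 0, 3, 4, 2, 9, 7, 5, 6]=(0 8 5 2)(6 9)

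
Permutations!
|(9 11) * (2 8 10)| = |(2 8 10)(9 11)| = 6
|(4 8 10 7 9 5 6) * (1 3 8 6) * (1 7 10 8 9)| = 10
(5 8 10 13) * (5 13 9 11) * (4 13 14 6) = (4 13 14 6)(5 8 10 9 11) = [0, 1, 2, 3, 13, 8, 4, 7, 10, 11, 9, 5, 12, 14, 6]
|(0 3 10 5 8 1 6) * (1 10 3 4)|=|(0 4 1 6)(5 8 10)|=12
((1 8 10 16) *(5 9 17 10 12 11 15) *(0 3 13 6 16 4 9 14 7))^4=(17)(0 16 11 7 6 12 14 13 8 5 3 1 15)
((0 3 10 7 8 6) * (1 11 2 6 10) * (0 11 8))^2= (0 1 10)(2 11 6)(3 8 7)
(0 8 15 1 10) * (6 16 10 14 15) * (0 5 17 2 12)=(0 8 6 16 10 5 17 2 12)(1 14 15)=[8, 14, 12, 3, 4, 17, 16, 7, 6, 9, 5, 11, 0, 13, 15, 1, 10, 2]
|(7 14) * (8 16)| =|(7 14)(8 16)| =2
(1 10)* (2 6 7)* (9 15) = (1 10)(2 6 7)(9 15) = [0, 10, 6, 3, 4, 5, 7, 2, 8, 15, 1, 11, 12, 13, 14, 9]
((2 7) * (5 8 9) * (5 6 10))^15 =(10)(2 7)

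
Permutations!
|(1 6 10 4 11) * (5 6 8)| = 7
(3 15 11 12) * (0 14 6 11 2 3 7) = (0 14 6 11 12 7)(2 3 15) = [14, 1, 3, 15, 4, 5, 11, 0, 8, 9, 10, 12, 7, 13, 6, 2]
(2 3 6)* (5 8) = (2 3 6)(5 8) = [0, 1, 3, 6, 4, 8, 2, 7, 5]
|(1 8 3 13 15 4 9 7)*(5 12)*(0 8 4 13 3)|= 4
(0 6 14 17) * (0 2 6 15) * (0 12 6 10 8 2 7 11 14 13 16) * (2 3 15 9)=(0 9 2 10 8 3 15 12 6 13 16)(7 11 14 17)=[9, 1, 10, 15, 4, 5, 13, 11, 3, 2, 8, 14, 6, 16, 17, 12, 0, 7]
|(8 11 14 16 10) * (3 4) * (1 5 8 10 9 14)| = 12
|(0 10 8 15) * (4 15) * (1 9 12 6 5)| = |(0 10 8 4 15)(1 9 12 6 5)| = 5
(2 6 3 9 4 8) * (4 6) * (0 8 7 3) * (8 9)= [9, 1, 4, 8, 7, 5, 0, 3, 2, 6]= (0 9 6)(2 4 7 3 8)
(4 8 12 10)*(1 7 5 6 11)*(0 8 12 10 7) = (0 8 10 4 12 7 5 6 11 1) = [8, 0, 2, 3, 12, 6, 11, 5, 10, 9, 4, 1, 7]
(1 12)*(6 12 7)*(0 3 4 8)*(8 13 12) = (0 3 4 13 12 1 7 6 8) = [3, 7, 2, 4, 13, 5, 8, 6, 0, 9, 10, 11, 1, 12]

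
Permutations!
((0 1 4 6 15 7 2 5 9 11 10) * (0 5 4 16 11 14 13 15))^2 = (0 16 10 9 13 7 4)(1 11 5 14 15 2 6)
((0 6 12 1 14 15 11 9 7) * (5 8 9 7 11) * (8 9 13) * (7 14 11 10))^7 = (0 5 1 7 15 12 10 14 6 9 11)(8 13)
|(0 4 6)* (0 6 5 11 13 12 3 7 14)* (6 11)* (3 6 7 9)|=|(0 4 5 7 14)(3 9)(6 11 13 12)|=20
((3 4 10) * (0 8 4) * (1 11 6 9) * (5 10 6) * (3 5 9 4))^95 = (0 3 8)(1 9 11)(4 6)(5 10)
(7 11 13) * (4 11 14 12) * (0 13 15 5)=[13, 1, 2, 3, 11, 0, 6, 14, 8, 9, 10, 15, 4, 7, 12, 5]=(0 13 7 14 12 4 11 15 5)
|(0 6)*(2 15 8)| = 6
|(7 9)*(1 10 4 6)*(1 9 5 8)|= |(1 10 4 6 9 7 5 8)|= 8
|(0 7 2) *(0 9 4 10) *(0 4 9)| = |(0 7 2)(4 10)| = 6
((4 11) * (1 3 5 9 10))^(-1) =(1 10 9 5 3)(4 11)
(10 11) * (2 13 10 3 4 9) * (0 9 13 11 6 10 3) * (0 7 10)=[9, 1, 11, 4, 13, 5, 0, 10, 8, 2, 6, 7, 12, 3]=(0 9 2 11 7 10 6)(3 4 13)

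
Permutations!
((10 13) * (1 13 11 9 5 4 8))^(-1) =(1 8 4 5 9 11 10 13)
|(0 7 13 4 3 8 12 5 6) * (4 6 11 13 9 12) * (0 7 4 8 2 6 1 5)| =8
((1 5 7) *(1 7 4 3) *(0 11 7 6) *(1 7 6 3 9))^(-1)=(0 6 11)(1 9 4 5)(3 7)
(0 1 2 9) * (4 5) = (0 1 2 9)(4 5) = [1, 2, 9, 3, 5, 4, 6, 7, 8, 0]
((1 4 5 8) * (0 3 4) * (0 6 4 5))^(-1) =(0 4 6 1 8 5 3)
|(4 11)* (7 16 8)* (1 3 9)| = |(1 3 9)(4 11)(7 16 8)| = 6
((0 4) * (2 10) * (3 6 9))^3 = (0 4)(2 10)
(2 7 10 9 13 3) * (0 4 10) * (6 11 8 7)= (0 4 10 9 13 3 2 6 11 8 7)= [4, 1, 6, 2, 10, 5, 11, 0, 7, 13, 9, 8, 12, 3]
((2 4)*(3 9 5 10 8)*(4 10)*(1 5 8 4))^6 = (10) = ((1 5)(2 10 4)(3 9 8))^6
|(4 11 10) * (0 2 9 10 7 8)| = 8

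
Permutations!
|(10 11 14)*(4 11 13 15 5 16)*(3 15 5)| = |(3 15)(4 11 14 10 13 5 16)| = 14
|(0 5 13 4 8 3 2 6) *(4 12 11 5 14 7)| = 8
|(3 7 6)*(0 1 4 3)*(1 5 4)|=6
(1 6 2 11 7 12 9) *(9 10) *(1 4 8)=[0, 6, 11, 3, 8, 5, 2, 12, 1, 4, 9, 7, 10]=(1 6 2 11 7 12 10 9 4 8)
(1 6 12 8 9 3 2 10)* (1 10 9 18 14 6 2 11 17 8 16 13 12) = [0, 2, 9, 11, 4, 5, 1, 7, 18, 3, 10, 17, 16, 12, 6, 15, 13, 8, 14] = (1 2 9 3 11 17 8 18 14 6)(12 16 13)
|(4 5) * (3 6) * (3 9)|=6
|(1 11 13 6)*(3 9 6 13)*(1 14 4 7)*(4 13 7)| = |(1 11 3 9 6 14 13 7)| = 8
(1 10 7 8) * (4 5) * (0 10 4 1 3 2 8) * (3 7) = (0 10 3 2 8 7)(1 4 5) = [10, 4, 8, 2, 5, 1, 6, 0, 7, 9, 3]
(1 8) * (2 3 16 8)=(1 2 3 16 8)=[0, 2, 3, 16, 4, 5, 6, 7, 1, 9, 10, 11, 12, 13, 14, 15, 8]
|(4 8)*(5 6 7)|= 6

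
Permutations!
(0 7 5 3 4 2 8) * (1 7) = (0 1 7 5 3 4 2 8) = [1, 7, 8, 4, 2, 3, 6, 5, 0]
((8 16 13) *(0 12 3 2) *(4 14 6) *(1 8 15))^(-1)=(0 2 3 12)(1 15 13 16 8)(4 6 14)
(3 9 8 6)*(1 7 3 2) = [0, 7, 1, 9, 4, 5, 2, 3, 6, 8] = (1 7 3 9 8 6 2)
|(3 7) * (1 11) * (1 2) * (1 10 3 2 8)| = |(1 11 8)(2 10 3 7)| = 12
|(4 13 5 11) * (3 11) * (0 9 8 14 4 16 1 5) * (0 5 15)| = 12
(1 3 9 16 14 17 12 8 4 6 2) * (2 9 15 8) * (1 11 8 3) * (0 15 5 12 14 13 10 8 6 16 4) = [15, 1, 11, 5, 16, 12, 9, 7, 0, 4, 8, 6, 2, 10, 17, 3, 13, 14] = (0 15 3 5 12 2 11 6 9 4 16 13 10 8)(14 17)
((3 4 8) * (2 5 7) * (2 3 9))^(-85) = ((2 5 7 3 4 8 9))^(-85) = (2 9 8 4 3 7 5)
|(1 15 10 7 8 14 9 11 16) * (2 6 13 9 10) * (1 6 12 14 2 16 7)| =|(1 15 16 6 13 9 11 7 8 2 12 14 10)| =13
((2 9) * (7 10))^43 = ((2 9)(7 10))^43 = (2 9)(7 10)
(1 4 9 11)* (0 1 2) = [1, 4, 0, 3, 9, 5, 6, 7, 8, 11, 10, 2] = (0 1 4 9 11 2)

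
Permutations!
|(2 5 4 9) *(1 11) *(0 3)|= |(0 3)(1 11)(2 5 4 9)|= 4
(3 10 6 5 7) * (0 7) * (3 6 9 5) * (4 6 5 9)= (0 7 5)(3 10 4 6)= [7, 1, 2, 10, 6, 0, 3, 5, 8, 9, 4]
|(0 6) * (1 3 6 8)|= |(0 8 1 3 6)|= 5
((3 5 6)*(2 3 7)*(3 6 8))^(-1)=((2 6 7)(3 5 8))^(-1)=(2 7 6)(3 8 5)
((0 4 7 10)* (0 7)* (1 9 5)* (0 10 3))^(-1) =((0 4 10 7 3)(1 9 5))^(-1) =(0 3 7 10 4)(1 5 9)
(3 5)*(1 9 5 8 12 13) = (1 9 5 3 8 12 13) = [0, 9, 2, 8, 4, 3, 6, 7, 12, 5, 10, 11, 13, 1]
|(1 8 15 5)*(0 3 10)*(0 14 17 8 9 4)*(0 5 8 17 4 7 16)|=|(17)(0 3 10 14 4 5 1 9 7 16)(8 15)|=10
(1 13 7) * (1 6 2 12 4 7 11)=(1 13 11)(2 12 4 7 6)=[0, 13, 12, 3, 7, 5, 2, 6, 8, 9, 10, 1, 4, 11]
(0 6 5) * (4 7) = [6, 1, 2, 3, 7, 0, 5, 4] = (0 6 5)(4 7)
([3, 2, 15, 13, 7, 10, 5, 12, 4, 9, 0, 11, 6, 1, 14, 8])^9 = [12, 10, 0, 6, 1, 4, 8, 2, 13, 9, 7, 11, 15, 5, 14, 3]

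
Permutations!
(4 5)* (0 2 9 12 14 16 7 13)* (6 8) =(0 2 9 12 14 16 7 13)(4 5)(6 8) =[2, 1, 9, 3, 5, 4, 8, 13, 6, 12, 10, 11, 14, 0, 16, 15, 7]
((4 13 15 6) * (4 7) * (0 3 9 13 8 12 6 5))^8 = ((0 3 9 13 15 5)(4 8 12 6 7))^8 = (0 9 15)(3 13 5)(4 6 8 7 12)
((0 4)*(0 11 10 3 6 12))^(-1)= (0 12 6 3 10 11 4)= ((0 4 11 10 3 6 12))^(-1)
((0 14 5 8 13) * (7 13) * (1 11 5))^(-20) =(0 5)(1 7)(8 14)(11 13)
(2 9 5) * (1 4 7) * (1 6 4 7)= (1 7 6 4)(2 9 5)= [0, 7, 9, 3, 1, 2, 4, 6, 8, 5]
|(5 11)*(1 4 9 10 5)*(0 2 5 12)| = |(0 2 5 11 1 4 9 10 12)| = 9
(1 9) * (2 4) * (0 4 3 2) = [4, 9, 3, 2, 0, 5, 6, 7, 8, 1] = (0 4)(1 9)(2 3)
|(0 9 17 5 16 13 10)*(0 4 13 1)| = |(0 9 17 5 16 1)(4 13 10)| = 6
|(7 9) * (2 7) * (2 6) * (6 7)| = 2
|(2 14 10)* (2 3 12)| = 5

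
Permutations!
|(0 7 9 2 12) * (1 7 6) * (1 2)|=|(0 6 2 12)(1 7 9)|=12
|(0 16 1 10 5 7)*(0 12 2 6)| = |(0 16 1 10 5 7 12 2 6)| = 9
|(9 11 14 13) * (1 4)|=|(1 4)(9 11 14 13)|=4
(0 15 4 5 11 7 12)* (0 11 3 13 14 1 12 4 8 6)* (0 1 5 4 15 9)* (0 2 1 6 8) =(0 9 2 1 12 11 7 15)(3 13 14 5) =[9, 12, 1, 13, 4, 3, 6, 15, 8, 2, 10, 7, 11, 14, 5, 0]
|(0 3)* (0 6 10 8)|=|(0 3 6 10 8)|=5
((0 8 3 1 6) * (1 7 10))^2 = (0 3 10 6 8 7 1) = ((0 8 3 7 10 1 6))^2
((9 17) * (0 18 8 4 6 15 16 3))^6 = ((0 18 8 4 6 15 16 3)(9 17))^6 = (0 16 6 8)(3 15 4 18)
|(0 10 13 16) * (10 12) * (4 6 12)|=7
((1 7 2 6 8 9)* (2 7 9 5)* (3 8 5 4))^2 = (9)(2 5 6)(3 4 8)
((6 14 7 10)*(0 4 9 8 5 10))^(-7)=(0 9 5 6 7 4 8 10 14)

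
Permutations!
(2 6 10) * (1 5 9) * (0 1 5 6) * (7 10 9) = (0 1 6 9 5 7 10 2) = [1, 6, 0, 3, 4, 7, 9, 10, 8, 5, 2]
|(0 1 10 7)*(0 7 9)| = |(0 1 10 9)| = 4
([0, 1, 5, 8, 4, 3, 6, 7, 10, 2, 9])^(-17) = (2 5 3 8 10 9)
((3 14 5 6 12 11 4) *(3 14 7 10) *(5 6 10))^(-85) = ((3 7 5 10)(4 14 6 12 11))^(-85) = (14)(3 10 5 7)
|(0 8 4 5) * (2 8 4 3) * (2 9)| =12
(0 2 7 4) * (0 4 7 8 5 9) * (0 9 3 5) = (9)(0 2 8)(3 5) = [2, 1, 8, 5, 4, 3, 6, 7, 0, 9]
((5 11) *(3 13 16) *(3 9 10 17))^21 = ((3 13 16 9 10 17)(5 11))^21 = (3 9)(5 11)(10 13)(16 17)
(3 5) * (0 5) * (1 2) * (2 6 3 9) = (0 5 9 2 1 6 3) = [5, 6, 1, 0, 4, 9, 3, 7, 8, 2]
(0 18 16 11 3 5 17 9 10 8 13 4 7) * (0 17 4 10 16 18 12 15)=[12, 1, 2, 5, 7, 4, 6, 17, 13, 16, 8, 3, 15, 10, 14, 0, 11, 9, 18]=(18)(0 12 15)(3 5 4 7 17 9 16 11)(8 13 10)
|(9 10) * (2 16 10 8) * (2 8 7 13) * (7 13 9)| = 6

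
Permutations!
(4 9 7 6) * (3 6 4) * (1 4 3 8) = (1 4 9 7 3 6 8) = [0, 4, 2, 6, 9, 5, 8, 3, 1, 7]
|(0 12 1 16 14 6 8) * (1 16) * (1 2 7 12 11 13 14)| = |(0 11 13 14 6 8)(1 2 7 12 16)| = 30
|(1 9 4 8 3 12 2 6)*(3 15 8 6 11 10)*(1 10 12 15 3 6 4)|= 6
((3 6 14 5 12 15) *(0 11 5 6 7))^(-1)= (0 7 3 15 12 5 11)(6 14)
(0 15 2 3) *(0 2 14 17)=(0 15 14 17)(2 3)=[15, 1, 3, 2, 4, 5, 6, 7, 8, 9, 10, 11, 12, 13, 17, 14, 16, 0]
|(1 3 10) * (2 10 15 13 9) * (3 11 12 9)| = 6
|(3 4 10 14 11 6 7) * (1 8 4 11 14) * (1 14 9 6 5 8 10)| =|(1 10 14 9 6 7 3 11 5 8 4)| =11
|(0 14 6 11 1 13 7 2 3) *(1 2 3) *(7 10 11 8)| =30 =|(0 14 6 8 7 3)(1 13 10 11 2)|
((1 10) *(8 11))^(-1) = (1 10)(8 11)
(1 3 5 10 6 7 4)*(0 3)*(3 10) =(0 10 6 7 4 1)(3 5) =[10, 0, 2, 5, 1, 3, 7, 4, 8, 9, 6]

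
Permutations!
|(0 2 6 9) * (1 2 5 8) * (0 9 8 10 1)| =|(0 5 10 1 2 6 8)| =7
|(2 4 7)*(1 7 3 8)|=|(1 7 2 4 3 8)|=6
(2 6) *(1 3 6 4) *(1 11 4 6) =(1 3)(2 6)(4 11) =[0, 3, 6, 1, 11, 5, 2, 7, 8, 9, 10, 4]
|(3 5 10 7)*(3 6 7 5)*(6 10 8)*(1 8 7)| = 3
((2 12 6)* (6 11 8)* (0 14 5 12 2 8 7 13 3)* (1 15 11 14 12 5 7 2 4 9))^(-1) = (0 3 13 7 14 12)(1 9 4 2 11 15)(6 8)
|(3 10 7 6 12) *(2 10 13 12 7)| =6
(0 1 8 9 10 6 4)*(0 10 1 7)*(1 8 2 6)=(0 7)(1 2 6 4 10)(8 9)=[7, 2, 6, 3, 10, 5, 4, 0, 9, 8, 1]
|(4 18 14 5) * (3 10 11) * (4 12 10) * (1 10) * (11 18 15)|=|(1 10 18 14 5 12)(3 4 15 11)|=12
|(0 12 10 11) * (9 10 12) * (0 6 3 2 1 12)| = |(0 9 10 11 6 3 2 1 12)| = 9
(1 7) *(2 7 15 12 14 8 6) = (1 15 12 14 8 6 2 7) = [0, 15, 7, 3, 4, 5, 2, 1, 6, 9, 10, 11, 14, 13, 8, 12]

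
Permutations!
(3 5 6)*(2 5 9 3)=(2 5 6)(3 9)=[0, 1, 5, 9, 4, 6, 2, 7, 8, 3]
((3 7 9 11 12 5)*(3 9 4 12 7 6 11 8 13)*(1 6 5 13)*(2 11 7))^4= ((1 6 7 4 12 13 3 5 9 8)(2 11))^4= (1 12 9 7 3)(4 5 6 13 8)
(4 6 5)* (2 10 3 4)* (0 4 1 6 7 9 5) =(0 4 7 9 5 2 10 3 1 6) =[4, 6, 10, 1, 7, 2, 0, 9, 8, 5, 3]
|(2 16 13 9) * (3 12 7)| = 12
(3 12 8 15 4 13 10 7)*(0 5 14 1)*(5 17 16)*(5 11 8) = (0 17 16 11 8 15 4 13 10 7 3 12 5 14 1) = [17, 0, 2, 12, 13, 14, 6, 3, 15, 9, 7, 8, 5, 10, 1, 4, 11, 16]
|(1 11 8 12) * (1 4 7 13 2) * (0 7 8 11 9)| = |(0 7 13 2 1 9)(4 8 12)| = 6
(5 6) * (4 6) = (4 6 5) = [0, 1, 2, 3, 6, 4, 5]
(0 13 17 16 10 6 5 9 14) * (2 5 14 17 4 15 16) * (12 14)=(0 13 4 15 16 10 6 12 14)(2 5 9 17)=[13, 1, 5, 3, 15, 9, 12, 7, 8, 17, 6, 11, 14, 4, 0, 16, 10, 2]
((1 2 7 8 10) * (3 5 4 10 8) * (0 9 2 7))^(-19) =(0 2 9)(1 10 4 5 3 7)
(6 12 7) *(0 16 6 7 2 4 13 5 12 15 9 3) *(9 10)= (0 16 6 15 10 9 3)(2 4 13 5 12)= [16, 1, 4, 0, 13, 12, 15, 7, 8, 3, 9, 11, 2, 5, 14, 10, 6]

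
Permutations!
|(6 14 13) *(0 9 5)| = |(0 9 5)(6 14 13)| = 3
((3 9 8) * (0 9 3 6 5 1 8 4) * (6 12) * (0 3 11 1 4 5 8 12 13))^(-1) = (0 13 8 6 12 1 11 3 4 5 9)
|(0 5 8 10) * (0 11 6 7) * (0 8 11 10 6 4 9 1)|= 6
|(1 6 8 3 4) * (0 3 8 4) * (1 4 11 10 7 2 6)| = 10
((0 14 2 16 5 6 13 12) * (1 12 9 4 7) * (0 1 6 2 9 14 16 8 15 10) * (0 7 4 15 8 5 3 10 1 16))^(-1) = (1 15 9 14 13 6 7 10 3 16 12)(2 5)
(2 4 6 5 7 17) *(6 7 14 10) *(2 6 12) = (2 4 7 17 6 5 14 10 12) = [0, 1, 4, 3, 7, 14, 5, 17, 8, 9, 12, 11, 2, 13, 10, 15, 16, 6]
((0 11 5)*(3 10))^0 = (11)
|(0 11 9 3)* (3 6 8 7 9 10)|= 4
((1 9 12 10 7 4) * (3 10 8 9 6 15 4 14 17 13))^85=((1 6 15 4)(3 10 7 14 17 13)(8 9 12))^85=(1 6 15 4)(3 10 7 14 17 13)(8 9 12)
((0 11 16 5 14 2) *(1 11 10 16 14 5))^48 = (0 2 14 11 1 16 10)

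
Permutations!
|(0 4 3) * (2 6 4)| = 5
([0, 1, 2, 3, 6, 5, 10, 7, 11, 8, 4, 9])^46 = [0, 1, 2, 3, 6, 5, 10, 7, 11, 8, 4, 9]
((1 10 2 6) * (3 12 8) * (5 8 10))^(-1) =(1 6 2 10 12 3 8 5)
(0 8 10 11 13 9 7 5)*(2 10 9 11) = (0 8 9 7 5)(2 10)(11 13) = [8, 1, 10, 3, 4, 0, 6, 5, 9, 7, 2, 13, 12, 11]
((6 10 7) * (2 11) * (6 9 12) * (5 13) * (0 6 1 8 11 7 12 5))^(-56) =(0 1 7)(2 13 12)(5 10 11)(6 8 9)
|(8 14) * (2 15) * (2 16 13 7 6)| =|(2 15 16 13 7 6)(8 14)| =6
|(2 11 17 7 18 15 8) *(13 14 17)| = |(2 11 13 14 17 7 18 15 8)| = 9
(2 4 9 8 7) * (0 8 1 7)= (0 8)(1 7 2 4 9)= [8, 7, 4, 3, 9, 5, 6, 2, 0, 1]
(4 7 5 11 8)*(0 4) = (0 4 7 5 11 8) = [4, 1, 2, 3, 7, 11, 6, 5, 0, 9, 10, 8]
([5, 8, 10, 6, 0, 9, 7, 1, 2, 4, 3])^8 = [0, 8, 10, 6, 4, 5, 7, 1, 2, 9, 3]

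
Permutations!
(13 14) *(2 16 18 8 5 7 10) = (2 16 18 8 5 7 10)(13 14) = [0, 1, 16, 3, 4, 7, 6, 10, 5, 9, 2, 11, 12, 14, 13, 15, 18, 17, 8]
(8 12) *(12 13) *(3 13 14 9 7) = [0, 1, 2, 13, 4, 5, 6, 3, 14, 7, 10, 11, 8, 12, 9] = (3 13 12 8 14 9 7)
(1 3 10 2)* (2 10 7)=(10)(1 3 7 2)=[0, 3, 1, 7, 4, 5, 6, 2, 8, 9, 10]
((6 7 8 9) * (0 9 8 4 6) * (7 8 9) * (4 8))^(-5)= ((0 7 8 9)(4 6))^(-5)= (0 9 8 7)(4 6)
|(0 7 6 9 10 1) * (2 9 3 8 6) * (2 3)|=9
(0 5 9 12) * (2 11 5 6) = (0 6 2 11 5 9 12) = [6, 1, 11, 3, 4, 9, 2, 7, 8, 12, 10, 5, 0]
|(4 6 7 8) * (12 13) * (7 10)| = 10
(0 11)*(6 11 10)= (0 10 6 11)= [10, 1, 2, 3, 4, 5, 11, 7, 8, 9, 6, 0]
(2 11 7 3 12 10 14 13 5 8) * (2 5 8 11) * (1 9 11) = (1 9 11 7 3 12 10 14 13 8 5) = [0, 9, 2, 12, 4, 1, 6, 3, 5, 11, 14, 7, 10, 8, 13]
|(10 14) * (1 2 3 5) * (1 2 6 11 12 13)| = 30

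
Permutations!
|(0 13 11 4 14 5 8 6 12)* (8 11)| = |(0 13 8 6 12)(4 14 5 11)| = 20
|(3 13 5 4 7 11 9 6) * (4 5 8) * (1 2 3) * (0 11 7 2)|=5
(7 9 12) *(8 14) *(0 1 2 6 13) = (0 1 2 6 13)(7 9 12)(8 14) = [1, 2, 6, 3, 4, 5, 13, 9, 14, 12, 10, 11, 7, 0, 8]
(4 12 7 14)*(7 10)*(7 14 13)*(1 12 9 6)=(1 12 10 14 4 9 6)(7 13)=[0, 12, 2, 3, 9, 5, 1, 13, 8, 6, 14, 11, 10, 7, 4]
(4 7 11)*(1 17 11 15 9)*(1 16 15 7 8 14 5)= (1 17 11 4 8 14 5)(9 16 15)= [0, 17, 2, 3, 8, 1, 6, 7, 14, 16, 10, 4, 12, 13, 5, 9, 15, 11]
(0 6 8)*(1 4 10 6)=(0 1 4 10 6 8)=[1, 4, 2, 3, 10, 5, 8, 7, 0, 9, 6]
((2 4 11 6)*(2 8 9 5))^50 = ((2 4 11 6 8 9 5))^50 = (2 4 11 6 8 9 5)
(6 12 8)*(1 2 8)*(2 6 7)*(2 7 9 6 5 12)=(1 5 12)(2 8 9 6)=[0, 5, 8, 3, 4, 12, 2, 7, 9, 6, 10, 11, 1]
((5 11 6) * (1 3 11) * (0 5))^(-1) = (0 6 11 3 1 5) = ((0 5 1 3 11 6))^(-1)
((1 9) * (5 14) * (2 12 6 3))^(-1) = (1 9)(2 3 6 12)(5 14)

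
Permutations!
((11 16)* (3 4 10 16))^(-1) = (3 11 16 10 4)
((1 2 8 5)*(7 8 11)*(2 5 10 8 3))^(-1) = (1 5)(2 3 7 11)(8 10)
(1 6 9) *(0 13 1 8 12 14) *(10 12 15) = [13, 6, 2, 3, 4, 5, 9, 7, 15, 8, 12, 11, 14, 1, 0, 10] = (0 13 1 6 9 8 15 10 12 14)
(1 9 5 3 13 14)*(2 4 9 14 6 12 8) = (1 14)(2 4 9 5 3 13 6 12 8) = [0, 14, 4, 13, 9, 3, 12, 7, 2, 5, 10, 11, 8, 6, 1]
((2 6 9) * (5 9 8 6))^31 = (2 5 9)(6 8)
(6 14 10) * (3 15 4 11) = (3 15 4 11)(6 14 10) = [0, 1, 2, 15, 11, 5, 14, 7, 8, 9, 6, 3, 12, 13, 10, 4]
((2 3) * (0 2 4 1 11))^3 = ((0 2 3 4 1 11))^3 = (0 4)(1 2)(3 11)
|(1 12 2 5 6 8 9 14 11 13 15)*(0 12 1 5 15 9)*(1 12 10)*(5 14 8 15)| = |(0 10 1 12 2 5 6 15 14 11 13 9 8)| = 13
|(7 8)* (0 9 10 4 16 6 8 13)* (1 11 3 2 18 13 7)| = 13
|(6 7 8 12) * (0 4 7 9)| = 7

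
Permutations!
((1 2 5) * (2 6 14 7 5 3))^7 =((1 6 14 7 5)(2 3))^7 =(1 14 5 6 7)(2 3)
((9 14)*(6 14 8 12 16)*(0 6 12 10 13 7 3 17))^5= ((0 6 14 9 8 10 13 7 3 17)(12 16))^5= (0 10)(3 9)(6 13)(7 14)(8 17)(12 16)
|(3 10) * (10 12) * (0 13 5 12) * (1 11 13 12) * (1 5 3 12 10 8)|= |(0 10 12 8 1 11 13 3)|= 8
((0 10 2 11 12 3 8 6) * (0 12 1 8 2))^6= (1 11 2 3 12 6 8)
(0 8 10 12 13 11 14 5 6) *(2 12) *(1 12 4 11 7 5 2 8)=(0 1 12 13 7 5 6)(2 4 11 14)(8 10)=[1, 12, 4, 3, 11, 6, 0, 5, 10, 9, 8, 14, 13, 7, 2]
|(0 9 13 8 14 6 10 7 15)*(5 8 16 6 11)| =|(0 9 13 16 6 10 7 15)(5 8 14 11)| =8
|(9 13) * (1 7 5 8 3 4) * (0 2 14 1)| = 18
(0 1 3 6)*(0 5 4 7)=(0 1 3 6 5 4 7)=[1, 3, 2, 6, 7, 4, 5, 0]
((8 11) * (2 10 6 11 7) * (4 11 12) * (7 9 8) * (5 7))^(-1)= (2 7 5 11 4 12 6 10)(8 9)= ((2 10 6 12 4 11 5 7)(8 9))^(-1)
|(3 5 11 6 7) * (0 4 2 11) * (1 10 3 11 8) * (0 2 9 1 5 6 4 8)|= |(0 8 5 2)(1 10 3 6 7 11 4 9)|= 8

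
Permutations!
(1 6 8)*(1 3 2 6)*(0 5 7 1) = (0 5 7 1)(2 6 8 3) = [5, 0, 6, 2, 4, 7, 8, 1, 3]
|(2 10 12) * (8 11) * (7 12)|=4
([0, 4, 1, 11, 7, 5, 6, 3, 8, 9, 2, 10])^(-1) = (1 2 10 11 3 7 4)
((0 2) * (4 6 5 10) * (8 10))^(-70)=((0 2)(4 6 5 8 10))^(-70)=(10)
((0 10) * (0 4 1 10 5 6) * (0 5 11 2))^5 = ((0 11 2)(1 10 4)(5 6))^5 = (0 2 11)(1 4 10)(5 6)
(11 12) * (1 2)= [0, 2, 1, 3, 4, 5, 6, 7, 8, 9, 10, 12, 11]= (1 2)(11 12)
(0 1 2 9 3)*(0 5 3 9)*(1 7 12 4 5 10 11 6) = (0 7 12 4 5 3 10 11 6 1 2) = [7, 2, 0, 10, 5, 3, 1, 12, 8, 9, 11, 6, 4]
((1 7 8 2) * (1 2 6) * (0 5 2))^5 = ((0 5 2)(1 7 8 6))^5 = (0 2 5)(1 7 8 6)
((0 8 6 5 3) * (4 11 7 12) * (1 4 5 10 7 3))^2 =(0 6 7 5 4 3 8 10 12 1 11) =((0 8 6 10 7 12 5 1 4 11 3))^2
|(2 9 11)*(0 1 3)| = |(0 1 3)(2 9 11)| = 3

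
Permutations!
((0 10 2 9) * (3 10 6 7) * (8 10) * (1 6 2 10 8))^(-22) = ((10)(0 2 9)(1 6 7 3))^(-22) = (10)(0 9 2)(1 7)(3 6)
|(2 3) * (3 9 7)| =|(2 9 7 3)| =4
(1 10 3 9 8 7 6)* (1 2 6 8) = (1 10 3 9)(2 6)(7 8) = [0, 10, 6, 9, 4, 5, 2, 8, 7, 1, 3]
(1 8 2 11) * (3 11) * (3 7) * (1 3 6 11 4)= (1 8 2 7 6 11 3 4)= [0, 8, 7, 4, 1, 5, 11, 6, 2, 9, 10, 3]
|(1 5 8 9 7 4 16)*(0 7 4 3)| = |(0 7 3)(1 5 8 9 4 16)| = 6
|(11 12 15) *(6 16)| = 6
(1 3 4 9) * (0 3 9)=(0 3 4)(1 9)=[3, 9, 2, 4, 0, 5, 6, 7, 8, 1]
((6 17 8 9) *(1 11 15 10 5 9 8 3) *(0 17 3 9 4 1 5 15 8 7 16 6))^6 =((0 17 9)(1 11 8 7 16 6 3 5 4)(10 15))^6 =(17)(1 3 7)(4 6 8)(5 16 11)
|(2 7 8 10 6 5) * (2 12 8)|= 10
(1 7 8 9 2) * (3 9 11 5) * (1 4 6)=(1 7 8 11 5 3 9 2 4 6)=[0, 7, 4, 9, 6, 3, 1, 8, 11, 2, 10, 5]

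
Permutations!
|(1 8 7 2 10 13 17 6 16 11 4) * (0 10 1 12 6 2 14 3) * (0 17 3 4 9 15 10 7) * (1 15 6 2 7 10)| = |(0 10 13 3 17 7 14 4 12 2 15 1 8)(6 16 11 9)| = 52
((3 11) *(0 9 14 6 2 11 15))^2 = (0 14 2 3)(6 11 15 9) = ((0 9 14 6 2 11 3 15))^2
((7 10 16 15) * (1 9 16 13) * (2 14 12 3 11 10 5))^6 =((1 9 16 15 7 5 2 14 12 3 11 10 13))^6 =(1 2 13 5 10 7 11 15 3 16 12 9 14)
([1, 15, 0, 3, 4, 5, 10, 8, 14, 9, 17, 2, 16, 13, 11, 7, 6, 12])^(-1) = (0 2 11 14 8 7 15 1)(6 16 12 17 10)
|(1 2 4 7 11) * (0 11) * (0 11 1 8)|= 7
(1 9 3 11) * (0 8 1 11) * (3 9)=(11)(0 8 1 3)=[8, 3, 2, 0, 4, 5, 6, 7, 1, 9, 10, 11]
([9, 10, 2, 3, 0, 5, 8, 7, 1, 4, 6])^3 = (1 8 6 10)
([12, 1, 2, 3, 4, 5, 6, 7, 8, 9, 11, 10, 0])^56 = [0, 1, 2, 3, 4, 5, 6, 7, 8, 9, 10, 11, 12]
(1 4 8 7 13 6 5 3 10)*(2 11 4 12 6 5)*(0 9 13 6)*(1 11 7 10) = [9, 12, 7, 1, 8, 3, 2, 6, 10, 13, 11, 4, 0, 5] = (0 9 13 5 3 1 12)(2 7 6)(4 8 10 11)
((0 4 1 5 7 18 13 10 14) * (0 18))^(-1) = ((0 4 1 5 7)(10 14 18 13))^(-1) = (0 7 5 1 4)(10 13 18 14)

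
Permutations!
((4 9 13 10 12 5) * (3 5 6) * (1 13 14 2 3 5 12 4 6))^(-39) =(1 2 4)(3 9 13)(5 6)(10 12 14)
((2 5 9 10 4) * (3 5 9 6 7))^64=(10)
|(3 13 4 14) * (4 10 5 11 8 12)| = |(3 13 10 5 11 8 12 4 14)| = 9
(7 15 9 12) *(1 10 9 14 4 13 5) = (1 10 9 12 7 15 14 4 13 5) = [0, 10, 2, 3, 13, 1, 6, 15, 8, 12, 9, 11, 7, 5, 4, 14]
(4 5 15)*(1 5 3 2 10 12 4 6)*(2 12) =(1 5 15 6)(2 10)(3 12 4) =[0, 5, 10, 12, 3, 15, 1, 7, 8, 9, 2, 11, 4, 13, 14, 6]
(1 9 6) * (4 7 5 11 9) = (1 4 7 5 11 9 6) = [0, 4, 2, 3, 7, 11, 1, 5, 8, 6, 10, 9]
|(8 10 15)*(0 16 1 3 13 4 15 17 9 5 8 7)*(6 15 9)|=|(0 16 1 3 13 4 9 5 8 10 17 6 15 7)|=14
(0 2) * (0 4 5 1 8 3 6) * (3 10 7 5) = [2, 8, 4, 6, 3, 1, 0, 5, 10, 9, 7] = (0 2 4 3 6)(1 8 10 7 5)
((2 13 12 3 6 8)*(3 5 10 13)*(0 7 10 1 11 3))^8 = ((0 7 10 13 12 5 1 11 3 6 8 2))^8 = (0 3 12)(1 10 8)(2 11 13)(5 7 6)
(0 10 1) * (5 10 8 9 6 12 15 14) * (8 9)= (0 9 6 12 15 14 5 10 1)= [9, 0, 2, 3, 4, 10, 12, 7, 8, 6, 1, 11, 15, 13, 5, 14]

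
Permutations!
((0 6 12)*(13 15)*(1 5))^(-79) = ((0 6 12)(1 5)(13 15))^(-79) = (0 12 6)(1 5)(13 15)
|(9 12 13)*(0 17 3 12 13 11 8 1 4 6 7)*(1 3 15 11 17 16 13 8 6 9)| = |(0 16 13 1 4 9 8 3 12 17 15 11 6 7)| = 14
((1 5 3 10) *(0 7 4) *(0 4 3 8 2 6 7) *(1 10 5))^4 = ((10)(2 6 7 3 5 8))^4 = (10)(2 5 7)(3 6 8)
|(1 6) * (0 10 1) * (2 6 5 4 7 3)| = 9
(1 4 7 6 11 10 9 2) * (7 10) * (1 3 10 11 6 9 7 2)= (1 4 11 2 3 10 7 9)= [0, 4, 3, 10, 11, 5, 6, 9, 8, 1, 7, 2]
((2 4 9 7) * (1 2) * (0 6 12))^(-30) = ((0 6 12)(1 2 4 9 7))^(-30) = (12)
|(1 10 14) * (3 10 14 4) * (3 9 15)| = 10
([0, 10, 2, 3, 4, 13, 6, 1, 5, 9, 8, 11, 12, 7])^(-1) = (1 7 13 5 8 10)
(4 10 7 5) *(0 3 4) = (0 3 4 10 7 5) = [3, 1, 2, 4, 10, 0, 6, 5, 8, 9, 7]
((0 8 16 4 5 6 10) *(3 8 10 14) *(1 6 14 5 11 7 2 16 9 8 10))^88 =((0 1 6 5 14 3 10)(2 16 4 11 7)(8 9))^88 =(0 14 1 3 6 10 5)(2 11 16 7 4)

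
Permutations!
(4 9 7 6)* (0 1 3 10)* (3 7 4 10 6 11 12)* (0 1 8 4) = (0 8 4 9)(1 7 11 12 3 6 10) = [8, 7, 2, 6, 9, 5, 10, 11, 4, 0, 1, 12, 3]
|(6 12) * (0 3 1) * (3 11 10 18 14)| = 14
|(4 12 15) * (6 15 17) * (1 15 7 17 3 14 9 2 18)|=9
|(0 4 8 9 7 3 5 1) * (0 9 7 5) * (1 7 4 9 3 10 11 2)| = |(0 9 5 7 10 11 2 1 3)(4 8)| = 18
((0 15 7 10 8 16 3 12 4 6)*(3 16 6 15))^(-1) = (16)(0 6 8 10 7 15 4 12 3) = ((16)(0 3 12 4 15 7 10 8 6))^(-1)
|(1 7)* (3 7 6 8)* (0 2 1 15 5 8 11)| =|(0 2 1 6 11)(3 7 15 5 8)| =5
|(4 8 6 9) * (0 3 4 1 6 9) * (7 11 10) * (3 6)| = 30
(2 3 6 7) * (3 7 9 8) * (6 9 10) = [0, 1, 7, 9, 4, 5, 10, 2, 3, 8, 6] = (2 7)(3 9 8)(6 10)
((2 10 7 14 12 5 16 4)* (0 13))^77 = (0 13)(2 5 7 4 12 10 16 14)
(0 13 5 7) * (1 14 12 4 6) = [13, 14, 2, 3, 6, 7, 1, 0, 8, 9, 10, 11, 4, 5, 12] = (0 13 5 7)(1 14 12 4 6)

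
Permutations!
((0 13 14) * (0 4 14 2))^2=((0 13 2)(4 14))^2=(14)(0 2 13)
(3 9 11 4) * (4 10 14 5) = (3 9 11 10 14 5 4) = [0, 1, 2, 9, 3, 4, 6, 7, 8, 11, 14, 10, 12, 13, 5]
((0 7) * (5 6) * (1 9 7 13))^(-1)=(0 7 9 1 13)(5 6)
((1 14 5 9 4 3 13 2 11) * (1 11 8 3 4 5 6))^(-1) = ((1 14 6)(2 8 3 13)(5 9))^(-1) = (1 6 14)(2 13 3 8)(5 9)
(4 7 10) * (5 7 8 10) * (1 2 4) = [0, 2, 4, 3, 8, 7, 6, 5, 10, 9, 1] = (1 2 4 8 10)(5 7)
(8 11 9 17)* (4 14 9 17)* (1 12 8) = [0, 12, 2, 3, 14, 5, 6, 7, 11, 4, 10, 17, 8, 13, 9, 15, 16, 1] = (1 12 8 11 17)(4 14 9)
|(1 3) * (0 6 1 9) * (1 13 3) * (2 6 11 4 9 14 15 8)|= 28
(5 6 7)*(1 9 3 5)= [0, 9, 2, 5, 4, 6, 7, 1, 8, 3]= (1 9 3 5 6 7)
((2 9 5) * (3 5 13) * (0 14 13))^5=((0 14 13 3 5 2 9))^5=(0 2 3 14 9 5 13)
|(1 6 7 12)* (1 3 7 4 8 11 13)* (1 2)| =|(1 6 4 8 11 13 2)(3 7 12)| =21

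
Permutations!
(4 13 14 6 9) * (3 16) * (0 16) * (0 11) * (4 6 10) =(0 16 3 11)(4 13 14 10)(6 9) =[16, 1, 2, 11, 13, 5, 9, 7, 8, 6, 4, 0, 12, 14, 10, 15, 3]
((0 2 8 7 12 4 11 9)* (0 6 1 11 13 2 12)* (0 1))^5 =((0 12 4 13 2 8 7 1 11 9 6))^5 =(0 8 6 2 9 13 11 4 1 12 7)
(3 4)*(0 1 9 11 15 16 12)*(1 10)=(0 10 1 9 11 15 16 12)(3 4)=[10, 9, 2, 4, 3, 5, 6, 7, 8, 11, 1, 15, 0, 13, 14, 16, 12]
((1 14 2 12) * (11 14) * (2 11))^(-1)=((1 2 12)(11 14))^(-1)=(1 12 2)(11 14)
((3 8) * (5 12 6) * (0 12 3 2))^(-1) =(0 2 8 3 5 6 12)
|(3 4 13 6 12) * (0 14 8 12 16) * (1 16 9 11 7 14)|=30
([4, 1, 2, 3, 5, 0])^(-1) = (0 5 4)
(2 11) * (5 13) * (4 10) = (2 11)(4 10)(5 13) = [0, 1, 11, 3, 10, 13, 6, 7, 8, 9, 4, 2, 12, 5]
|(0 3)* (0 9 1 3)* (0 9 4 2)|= |(0 9 1 3 4 2)|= 6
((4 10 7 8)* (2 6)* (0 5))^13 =((0 5)(2 6)(4 10 7 8))^13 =(0 5)(2 6)(4 10 7 8)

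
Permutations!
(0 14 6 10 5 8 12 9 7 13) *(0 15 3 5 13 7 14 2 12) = [2, 1, 12, 5, 4, 8, 10, 7, 0, 14, 13, 11, 9, 15, 6, 3] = (0 2 12 9 14 6 10 13 15 3 5 8)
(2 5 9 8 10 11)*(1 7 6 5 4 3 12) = (1 7 6 5 9 8 10 11 2 4 3 12) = [0, 7, 4, 12, 3, 9, 5, 6, 10, 8, 11, 2, 1]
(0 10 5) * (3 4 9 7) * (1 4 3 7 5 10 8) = (10)(0 8 1 4 9 5) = [8, 4, 2, 3, 9, 0, 6, 7, 1, 5, 10]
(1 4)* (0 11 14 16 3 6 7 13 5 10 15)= (0 11 14 16 3 6 7 13 5 10 15)(1 4)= [11, 4, 2, 6, 1, 10, 7, 13, 8, 9, 15, 14, 12, 5, 16, 0, 3]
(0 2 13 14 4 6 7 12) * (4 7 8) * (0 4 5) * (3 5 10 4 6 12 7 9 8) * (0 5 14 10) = [2, 1, 13, 14, 12, 5, 3, 7, 0, 8, 4, 11, 6, 10, 9] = (0 2 13 10 4 12 6 3 14 9 8)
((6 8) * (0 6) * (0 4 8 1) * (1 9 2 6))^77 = (0 1)(2 9 6)(4 8)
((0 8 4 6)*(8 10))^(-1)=(0 6 4 8 10)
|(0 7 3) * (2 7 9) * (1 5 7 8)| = 8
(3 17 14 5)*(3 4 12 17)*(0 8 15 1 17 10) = [8, 17, 2, 3, 12, 4, 6, 7, 15, 9, 0, 11, 10, 13, 5, 1, 16, 14] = (0 8 15 1 17 14 5 4 12 10)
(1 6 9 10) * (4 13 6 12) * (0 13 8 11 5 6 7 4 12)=(0 13 7 4 8 11 5 6 9 10 1)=[13, 0, 2, 3, 8, 6, 9, 4, 11, 10, 1, 5, 12, 7]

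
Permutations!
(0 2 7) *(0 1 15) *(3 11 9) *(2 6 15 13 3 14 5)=(0 6 15)(1 13 3 11 9 14 5 2 7)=[6, 13, 7, 11, 4, 2, 15, 1, 8, 14, 10, 9, 12, 3, 5, 0]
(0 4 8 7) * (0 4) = (4 8 7) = [0, 1, 2, 3, 8, 5, 6, 4, 7]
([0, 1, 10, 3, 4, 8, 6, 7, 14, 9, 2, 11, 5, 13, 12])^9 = [0, 1, 10, 3, 4, 8, 6, 7, 14, 9, 2, 11, 5, 13, 12]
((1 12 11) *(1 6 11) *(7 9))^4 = ((1 12)(6 11)(7 9))^4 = (12)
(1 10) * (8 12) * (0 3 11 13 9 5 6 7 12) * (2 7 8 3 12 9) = (0 12 3 11 13 2 7 9 5 6 8)(1 10) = [12, 10, 7, 11, 4, 6, 8, 9, 0, 5, 1, 13, 3, 2]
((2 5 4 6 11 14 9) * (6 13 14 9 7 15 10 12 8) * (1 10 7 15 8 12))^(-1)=((1 10)(2 5 4 13 14 15 7 8 6 11 9))^(-1)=(1 10)(2 9 11 6 8 7 15 14 13 4 5)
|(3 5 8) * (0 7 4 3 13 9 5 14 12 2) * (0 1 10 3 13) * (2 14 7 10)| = 18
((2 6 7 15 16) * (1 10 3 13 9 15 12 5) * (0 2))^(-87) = ((0 2 6 7 12 5 1 10 3 13 9 15 16))^(-87) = (0 12 3 16 7 10 15 6 1 9 2 5 13)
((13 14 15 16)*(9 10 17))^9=((9 10 17)(13 14 15 16))^9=(17)(13 14 15 16)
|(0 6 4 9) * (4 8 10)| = 6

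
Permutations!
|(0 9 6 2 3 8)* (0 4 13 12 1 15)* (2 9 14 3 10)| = |(0 14 3 8 4 13 12 1 15)(2 10)(6 9)| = 18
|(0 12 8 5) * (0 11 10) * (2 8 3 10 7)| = |(0 12 3 10)(2 8 5 11 7)| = 20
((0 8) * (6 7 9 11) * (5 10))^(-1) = (0 8)(5 10)(6 11 9 7)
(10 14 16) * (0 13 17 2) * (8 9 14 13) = (0 8 9 14 16 10 13 17 2) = [8, 1, 0, 3, 4, 5, 6, 7, 9, 14, 13, 11, 12, 17, 16, 15, 10, 2]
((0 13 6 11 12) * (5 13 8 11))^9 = (13)(0 8 11 12)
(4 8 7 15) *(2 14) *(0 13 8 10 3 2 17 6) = (0 13 8 7 15 4 10 3 2 14 17 6) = [13, 1, 14, 2, 10, 5, 0, 15, 7, 9, 3, 11, 12, 8, 17, 4, 16, 6]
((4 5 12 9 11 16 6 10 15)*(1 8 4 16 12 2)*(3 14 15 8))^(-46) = (1 5 8 6 15 3 2 4 10 16 14)(9 12 11)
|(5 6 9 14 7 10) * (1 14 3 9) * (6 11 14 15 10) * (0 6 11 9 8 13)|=|(0 6 1 15 10 5 9 3 8 13)(7 11 14)|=30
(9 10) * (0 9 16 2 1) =[9, 0, 1, 3, 4, 5, 6, 7, 8, 10, 16, 11, 12, 13, 14, 15, 2] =(0 9 10 16 2 1)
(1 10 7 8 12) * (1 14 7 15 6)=(1 10 15 6)(7 8 12 14)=[0, 10, 2, 3, 4, 5, 1, 8, 12, 9, 15, 11, 14, 13, 7, 6]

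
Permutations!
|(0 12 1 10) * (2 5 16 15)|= 4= |(0 12 1 10)(2 5 16 15)|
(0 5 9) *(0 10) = (0 5 9 10) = [5, 1, 2, 3, 4, 9, 6, 7, 8, 10, 0]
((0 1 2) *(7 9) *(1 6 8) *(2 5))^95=(0 2 5 1 8 6)(7 9)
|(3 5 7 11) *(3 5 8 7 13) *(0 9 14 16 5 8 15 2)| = 9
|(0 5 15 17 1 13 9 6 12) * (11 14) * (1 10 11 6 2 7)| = 45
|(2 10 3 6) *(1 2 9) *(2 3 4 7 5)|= |(1 3 6 9)(2 10 4 7 5)|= 20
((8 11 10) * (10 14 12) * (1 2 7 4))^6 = (1 7)(2 4)(8 11 14 12 10)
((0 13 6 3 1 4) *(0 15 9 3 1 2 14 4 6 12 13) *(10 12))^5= (1 6)(2 3 9 15 4 14)(10 13 12)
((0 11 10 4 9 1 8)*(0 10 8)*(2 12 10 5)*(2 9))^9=((0 11 8 5 9 1)(2 12 10 4))^9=(0 5)(1 8)(2 12 10 4)(9 11)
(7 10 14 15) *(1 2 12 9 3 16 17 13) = [0, 2, 12, 16, 4, 5, 6, 10, 8, 3, 14, 11, 9, 1, 15, 7, 17, 13] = (1 2 12 9 3 16 17 13)(7 10 14 15)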